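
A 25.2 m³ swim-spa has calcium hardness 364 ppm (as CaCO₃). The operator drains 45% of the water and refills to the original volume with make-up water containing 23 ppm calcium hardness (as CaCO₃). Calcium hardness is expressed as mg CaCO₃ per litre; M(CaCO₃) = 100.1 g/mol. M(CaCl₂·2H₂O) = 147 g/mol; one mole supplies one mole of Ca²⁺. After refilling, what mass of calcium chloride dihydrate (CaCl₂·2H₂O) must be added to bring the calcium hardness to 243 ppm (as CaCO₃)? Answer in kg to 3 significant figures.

1.20 kg

Volume: 25.2 m³ = 25,200 L.
After draining 45% and refilling: 364 × 0.55 + 23 × 0.45 = 210.55 ppm.
Deficit to target: 243 − 210.55 = 32.45 mg/L.
As CaCO₃: 32.45 mg/L × 25,200 L = 817.7 g; ÷ 100.1 = 8.169 mol Ca²⁺.
Mass: 8.169 × 147 = 1201 g.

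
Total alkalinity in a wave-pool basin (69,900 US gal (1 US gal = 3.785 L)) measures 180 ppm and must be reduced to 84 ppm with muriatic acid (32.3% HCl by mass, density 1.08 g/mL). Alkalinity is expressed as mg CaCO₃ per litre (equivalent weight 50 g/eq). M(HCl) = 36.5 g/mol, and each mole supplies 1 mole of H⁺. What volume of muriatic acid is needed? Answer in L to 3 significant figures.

Volume: 69,900 US gal × 3.785 L/gal = 264,572 L.
Alkalinity to neutralize: (180 − 84) = 96 mg/L as CaCO₃ × 264,572 L = 25,400 g as CaCO₃.
Equivalents of H⁺ required: 25,400 ÷ 50 g/eq = 508 eq = 508 mol HCl.
Mass of HCl: 508 × 36.5 = 18,540 g.
Mass of 32.3% solution: 18,540 / 0.323 = 57,400 g.
Volume: 57,400 g ÷ 1.08 g/mL = 53,150 mL.

53.2 L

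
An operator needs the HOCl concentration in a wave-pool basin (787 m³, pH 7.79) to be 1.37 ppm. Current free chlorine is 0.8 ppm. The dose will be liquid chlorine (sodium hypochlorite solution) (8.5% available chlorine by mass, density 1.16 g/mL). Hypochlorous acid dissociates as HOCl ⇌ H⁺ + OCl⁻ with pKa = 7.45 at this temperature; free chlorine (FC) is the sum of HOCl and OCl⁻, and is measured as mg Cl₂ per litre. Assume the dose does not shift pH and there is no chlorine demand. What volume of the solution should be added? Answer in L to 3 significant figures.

28.5 L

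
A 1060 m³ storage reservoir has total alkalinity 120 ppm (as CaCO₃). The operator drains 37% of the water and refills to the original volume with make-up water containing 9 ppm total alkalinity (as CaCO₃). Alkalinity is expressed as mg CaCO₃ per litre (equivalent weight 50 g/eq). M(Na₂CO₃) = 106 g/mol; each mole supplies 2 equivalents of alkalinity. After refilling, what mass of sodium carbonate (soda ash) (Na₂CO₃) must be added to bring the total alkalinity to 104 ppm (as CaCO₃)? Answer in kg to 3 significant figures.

Volume: 1060 m³ = 1,060,000 L.
After draining 37% and refilling: 120 × 0.63 + 9 × 0.37 = 78.93 ppm.
Deficit to target: 104 − 78.93 = 25.07 mg/L.
As CaCO₃: 25.07 mg/L × 1,060,000 L = 26,570 g; ÷ 50 g/eq ÷ 2 = 265.7 mol Na₂CO₃.
Mass: 265.7 × 106 = 28,170 g.

28.2 kg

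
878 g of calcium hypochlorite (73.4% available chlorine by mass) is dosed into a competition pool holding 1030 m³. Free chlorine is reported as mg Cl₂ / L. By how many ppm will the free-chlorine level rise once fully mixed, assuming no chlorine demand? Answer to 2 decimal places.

0.63 ppm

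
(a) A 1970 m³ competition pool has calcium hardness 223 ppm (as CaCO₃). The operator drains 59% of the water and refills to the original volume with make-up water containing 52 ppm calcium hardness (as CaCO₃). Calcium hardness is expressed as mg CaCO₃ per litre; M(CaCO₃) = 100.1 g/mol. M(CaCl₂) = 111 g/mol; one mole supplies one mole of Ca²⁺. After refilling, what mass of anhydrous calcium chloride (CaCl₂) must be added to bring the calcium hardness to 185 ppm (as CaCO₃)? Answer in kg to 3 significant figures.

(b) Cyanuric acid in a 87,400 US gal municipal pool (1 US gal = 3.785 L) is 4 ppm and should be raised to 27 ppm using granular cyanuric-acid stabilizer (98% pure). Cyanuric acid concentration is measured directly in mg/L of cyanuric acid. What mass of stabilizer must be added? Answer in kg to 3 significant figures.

(a) 137 kg; (b) 7.76 kg

(a) Volume: 1970 m³ = 1,970,000 L.
(a) After draining 59% and refilling: 223 × 0.41 + 52 × 0.59 = 122.11 ppm.
(a) Deficit to target: 185 − 122.11 = 62.89 mg/L.
(a) As CaCO₃: 62.89 mg/L × 1,970,000 L = 123,900 g; ÷ 100.1 = 1238 mol Ca²⁺.
(a) Mass: 1238 × 111 = 137,400 g.

(b) Volume: 87,400 US gal × 3.785 L/gal = 330,809 L.
(b) CYA to add: (27 − 4) = 23 mg/L × 330,809 L = 7609 g cyanuric acid.
(b) At 98% purity: 7609 / 0.98 = 7764 g product.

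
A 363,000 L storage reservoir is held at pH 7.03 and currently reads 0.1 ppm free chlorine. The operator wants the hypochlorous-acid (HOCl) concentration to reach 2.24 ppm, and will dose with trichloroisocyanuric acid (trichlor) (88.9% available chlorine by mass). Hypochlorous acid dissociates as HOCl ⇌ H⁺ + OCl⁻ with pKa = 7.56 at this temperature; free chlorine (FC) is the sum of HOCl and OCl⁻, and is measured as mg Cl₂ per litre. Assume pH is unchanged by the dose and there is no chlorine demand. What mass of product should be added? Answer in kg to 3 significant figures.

[OCl⁻]/[HOCl] = 10^(pH − pKa) = 10^(7.03 − 7.56) = 0.2951; fraction as HOCl = 1/(1 + 0.2951) = 0.7721.
Free chlorine required for 2.24 ppm HOCl: 2.24 / 0.7721 = 2.901 ppm.
FC to add: 2.901 − 0.1 = 2.801 mg/L as Cl₂.
Cl₂ equivalent: 2.801 mg/L × 363,000 L = 1017 g.
Product at 88.9% available Cl: 1017 / 0.889 = 1144 g.

1.14 kg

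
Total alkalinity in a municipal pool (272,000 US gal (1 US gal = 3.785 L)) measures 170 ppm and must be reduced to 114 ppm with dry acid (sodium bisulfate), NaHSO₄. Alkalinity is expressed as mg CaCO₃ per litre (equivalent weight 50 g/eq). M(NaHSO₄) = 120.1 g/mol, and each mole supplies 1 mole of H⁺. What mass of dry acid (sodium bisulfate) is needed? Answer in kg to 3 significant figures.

Volume: 272,000 US gal × 3.785 L/gal = 1,029,520 L.
Alkalinity to neutralize: (170 − 114) = 56 mg/L as CaCO₃ × 1,029,520 L = 57,650 g as CaCO₃.
Equivalents of H⁺ required: 57,650 ÷ 50 g/eq = 1153 eq = 1153 mol NaHSO₄.
Mass of NaHSO₄: 1153 × 120.1 = 138,500 g.

138 kg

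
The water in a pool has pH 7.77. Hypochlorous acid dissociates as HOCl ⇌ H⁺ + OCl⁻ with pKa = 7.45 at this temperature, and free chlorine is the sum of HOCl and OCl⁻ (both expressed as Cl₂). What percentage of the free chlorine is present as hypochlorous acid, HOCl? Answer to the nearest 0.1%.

32.4%

[OCl⁻]/[HOCl] = 10^(pH − pKa) = 10^(7.77 − 7.45) = 10^0.32 = 2.089.
Fraction as HOCl = 1 / (1 + 2.089) = 0.3237.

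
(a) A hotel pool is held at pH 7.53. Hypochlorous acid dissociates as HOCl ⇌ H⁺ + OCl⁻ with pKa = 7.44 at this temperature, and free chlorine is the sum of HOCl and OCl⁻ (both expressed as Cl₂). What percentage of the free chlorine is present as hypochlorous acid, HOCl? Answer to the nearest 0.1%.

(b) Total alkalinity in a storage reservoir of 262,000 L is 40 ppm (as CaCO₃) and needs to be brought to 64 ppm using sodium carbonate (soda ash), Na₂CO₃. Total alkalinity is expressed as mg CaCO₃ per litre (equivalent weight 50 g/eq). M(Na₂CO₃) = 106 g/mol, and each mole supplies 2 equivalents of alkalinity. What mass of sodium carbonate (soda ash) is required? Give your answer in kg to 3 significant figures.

(a) 44.8%; (b) 6.67 kg

(a) [OCl⁻]/[HOCl] = 10^(pH − pKa) = 10^(7.53 − 7.44) = 10^0.09 = 1.23.
(a) Fraction as HOCl = 1 / (1 + 1.23) = 0.4484.

(b) Alkalinity to add: (64 − 40) = 24 mg/L as CaCO₃ × 262,000 L = 6288 g as CaCO₃.
(b) Equivalents: 6288 g ÷ 50 g/eq = 125.8 eq.
(b) Each mole of Na₂CO₃ supplies 2 eq, so 125.8 / 2 = 62.88 mol.
(b) Mass: 62.88 mol × 106 g/mol = 6665 g.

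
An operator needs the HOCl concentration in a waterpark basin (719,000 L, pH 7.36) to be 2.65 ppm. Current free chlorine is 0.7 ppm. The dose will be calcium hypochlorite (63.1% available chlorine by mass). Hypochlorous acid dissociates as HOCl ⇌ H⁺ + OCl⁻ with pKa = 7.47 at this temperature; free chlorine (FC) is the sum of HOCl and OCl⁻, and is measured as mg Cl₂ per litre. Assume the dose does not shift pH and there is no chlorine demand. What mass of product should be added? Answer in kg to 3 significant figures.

4.57 kg

[OCl⁻]/[HOCl] = 10^(pH − pKa) = 10^(7.36 − 7.47) = 0.7762; fraction as HOCl = 1/(1 + 0.7762) = 0.563.
Free chlorine required for 2.65 ppm HOCl: 2.65 / 0.563 = 4.707 ppm.
FC to add: 4.707 − 0.7 = 4.007 mg/L as Cl₂.
Cl₂ equivalent: 4.007 mg/L × 719,000 L = 2881 g.
Product at 63.1% available Cl: 2881 / 0.631 = 4566 g.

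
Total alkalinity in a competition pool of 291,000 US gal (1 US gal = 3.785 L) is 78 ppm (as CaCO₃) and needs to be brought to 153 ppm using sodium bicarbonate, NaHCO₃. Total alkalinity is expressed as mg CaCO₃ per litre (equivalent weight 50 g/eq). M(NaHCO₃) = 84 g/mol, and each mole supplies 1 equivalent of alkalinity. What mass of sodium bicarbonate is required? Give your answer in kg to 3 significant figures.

139 kg

Volume: 291,000 US gal × 3.785 L/gal = 1,101,435 L.
Alkalinity to add: (153 − 78) = 75 mg/L as CaCO₃ × 1,101,435 L = 82,610 g as CaCO₃.
Equivalents: 82,610 g ÷ 50 g/eq = 1652 eq.
NaHCO₃ supplies 1 eq per mole → 1652 mol.
Mass: 1652 mol × 84 g/mol = 138,800 g.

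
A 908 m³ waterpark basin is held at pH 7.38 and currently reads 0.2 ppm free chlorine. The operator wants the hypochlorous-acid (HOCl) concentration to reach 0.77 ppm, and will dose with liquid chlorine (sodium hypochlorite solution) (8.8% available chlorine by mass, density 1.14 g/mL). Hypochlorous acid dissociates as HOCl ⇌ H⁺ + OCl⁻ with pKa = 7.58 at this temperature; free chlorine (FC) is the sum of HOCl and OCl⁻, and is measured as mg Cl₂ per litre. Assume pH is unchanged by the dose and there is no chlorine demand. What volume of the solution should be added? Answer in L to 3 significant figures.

9.56 L

Volume: 908 m³ = 908,000 L.
[OCl⁻]/[HOCl] = 10^(pH − pKa) = 10^(7.38 − 7.58) = 0.631; fraction as HOCl = 1/(1 + 0.631) = 0.6131.
Free chlorine required for 0.77 ppm HOCl: 0.77 / 0.6131 = 1.256 ppm.
FC to add: 1.256 − 0.2 = 1.056 mg/L as Cl₂.
Cl₂ equivalent: 1.056 mg/L × 908,000 L = 958.7 g.
Product at 8.8% available Cl: 958.7 / 0.088 = 10,890 g.
Volume: 10,890 g ÷ 1.14 g/mL = 9556 mL.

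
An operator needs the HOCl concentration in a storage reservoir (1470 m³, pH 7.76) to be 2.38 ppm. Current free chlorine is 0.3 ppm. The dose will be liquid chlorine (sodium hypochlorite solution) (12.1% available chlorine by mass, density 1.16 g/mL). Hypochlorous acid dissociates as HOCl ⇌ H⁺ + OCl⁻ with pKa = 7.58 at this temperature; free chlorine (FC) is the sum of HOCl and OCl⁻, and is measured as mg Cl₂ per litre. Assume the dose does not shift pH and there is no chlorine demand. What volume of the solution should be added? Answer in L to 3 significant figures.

Volume: 1470 m³ = 1,470,000 L.
[OCl⁻]/[HOCl] = 10^(pH − pKa) = 10^(7.76 − 7.58) = 1.514; fraction as HOCl = 1/(1 + 1.514) = 0.3978.
Free chlorine required for 2.38 ppm HOCl: 2.38 / 0.3978 = 5.982 ppm.
FC to add: 5.982 − 0.3 = 5.682 mg/L as Cl₂.
Cl₂ equivalent: 5.682 mg/L × 1,470,000 L = 8353 g.
Product at 12.1% available Cl: 8353 / 0.121 = 69,030 g.
Volume: 69,030 g ÷ 1.16 g/mL = 59,510 mL.

59.5 L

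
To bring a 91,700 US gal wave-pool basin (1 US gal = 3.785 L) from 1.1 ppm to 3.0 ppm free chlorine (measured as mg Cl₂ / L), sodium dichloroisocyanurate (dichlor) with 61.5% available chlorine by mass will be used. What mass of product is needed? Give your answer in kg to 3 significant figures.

Volume: 91,700 US gal × 3.785 L/gal = 347,084 L.
Chlorine deficit: 3.0 − 1.1 = 1.9 ppm = 1.9 mg/L as Cl₂.
Cl₂ equivalent needed: 1.9 mg/L × 347,084 L = 659,500 mg = 659.5 g.
Product at 61.5% available chlorine: 659.5 / 0.615 = 1072 g.

1.07 kg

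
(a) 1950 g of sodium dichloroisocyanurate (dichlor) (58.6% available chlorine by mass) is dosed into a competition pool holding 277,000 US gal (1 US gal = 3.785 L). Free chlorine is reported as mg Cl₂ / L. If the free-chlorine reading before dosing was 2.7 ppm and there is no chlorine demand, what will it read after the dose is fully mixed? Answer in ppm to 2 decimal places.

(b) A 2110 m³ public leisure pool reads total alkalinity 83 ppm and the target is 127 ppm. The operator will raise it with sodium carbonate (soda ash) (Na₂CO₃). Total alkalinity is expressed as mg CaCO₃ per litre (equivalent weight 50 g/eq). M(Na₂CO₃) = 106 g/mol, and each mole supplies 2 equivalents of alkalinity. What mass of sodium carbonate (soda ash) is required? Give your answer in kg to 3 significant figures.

(a) 3.79 ppm; (b) 98.4 kg

(a) Volume: 277,000 US gal × 3.785 L/gal = 1,048,445 L.
(a) Available chlorine delivered: 1950 g × 0.586 = 1143 g as Cl₂.
(a) Concentration rise: 1143 g / 1,048,445 L = 1.09 mg/L = 1.09 ppm.
(a) Final FC: 2.7 + 1.09 = 3.79 ppm.

(b) Volume: 2110 m³ = 2,110,000 L.
(b) Alkalinity to add: (127 − 83) = 44 mg/L as CaCO₃ × 2,110,000 L = 92,840 g as CaCO₃.
(b) Equivalents: 92,840 g ÷ 50 g/eq = 1857 eq.
(b) Each mole of Na₂CO₃ supplies 2 eq, so 1857 / 2 = 928.4 mol.
(b) Mass: 928.4 mol × 106 g/mol = 98,410 g.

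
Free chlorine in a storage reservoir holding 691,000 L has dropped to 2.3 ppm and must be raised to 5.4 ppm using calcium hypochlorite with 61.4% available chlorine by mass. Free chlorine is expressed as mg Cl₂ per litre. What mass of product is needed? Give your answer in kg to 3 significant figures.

Chlorine deficit: 5.4 − 2.3 = 3.1 ppm = 3.1 mg/L as Cl₂.
Cl₂ equivalent needed: 3.1 mg/L × 691,000 L = 2,142,000 mg = 2142 g.
Product at 61.4% available chlorine: 2142 / 0.614 = 3489 g.

3.49 kg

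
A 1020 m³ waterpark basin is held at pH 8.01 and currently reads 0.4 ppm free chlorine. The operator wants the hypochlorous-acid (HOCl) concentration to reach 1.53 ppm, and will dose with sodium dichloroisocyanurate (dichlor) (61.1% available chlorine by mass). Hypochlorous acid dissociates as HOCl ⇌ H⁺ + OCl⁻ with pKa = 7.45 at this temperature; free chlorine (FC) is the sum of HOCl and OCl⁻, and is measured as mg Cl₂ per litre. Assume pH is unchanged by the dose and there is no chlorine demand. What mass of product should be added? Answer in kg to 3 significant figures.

11.2 kg

Volume: 1020 m³ = 1,020,000 L.
[OCl⁻]/[HOCl] = 10^(pH − pKa) = 10^(8.01 − 7.45) = 3.631; fraction as HOCl = 1/(1 + 3.631) = 0.2159.
Free chlorine required for 1.53 ppm HOCl: 1.53 / 0.2159 = 7.085 ppm.
FC to add: 7.085 − 0.4 = 6.685 mg/L as Cl₂.
Cl₂ equivalent: 6.685 mg/L × 1,020,000 L = 6819 g.
Product at 61.1% available Cl: 6819 / 0.611 = 11,160 g.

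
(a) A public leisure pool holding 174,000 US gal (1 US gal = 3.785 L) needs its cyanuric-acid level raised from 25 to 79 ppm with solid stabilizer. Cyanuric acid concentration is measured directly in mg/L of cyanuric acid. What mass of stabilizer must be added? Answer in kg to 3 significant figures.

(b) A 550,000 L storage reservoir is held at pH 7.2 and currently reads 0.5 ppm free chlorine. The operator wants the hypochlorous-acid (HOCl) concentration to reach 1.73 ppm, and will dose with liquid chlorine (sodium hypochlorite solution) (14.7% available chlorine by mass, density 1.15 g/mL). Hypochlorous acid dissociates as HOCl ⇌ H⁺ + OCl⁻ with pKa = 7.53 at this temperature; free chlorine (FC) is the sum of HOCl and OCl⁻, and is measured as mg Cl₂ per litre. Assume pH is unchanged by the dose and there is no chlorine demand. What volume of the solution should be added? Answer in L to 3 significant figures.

(a) 35.6 kg; (b) 6.63 L

(a) Volume: 174,000 US gal × 3.785 L/gal = 658,590 L.
(a) CYA to add: (79 − 25) = 54 mg/L × 658,590 L = 35,560 g cyanuric acid.

(b) [OCl⁻]/[HOCl] = 10^(pH − pKa) = 10^(7.2 − 7.53) = 0.4677; fraction as HOCl = 1/(1 + 0.4677) = 0.6813.
(b) Free chlorine required for 1.73 ppm HOCl: 1.73 / 0.6813 = 2.539 ppm.
(b) FC to add: 2.539 − 0.5 = 2.039 mg/L as Cl₂.
(b) Cl₂ equivalent: 2.039 mg/L × 550,000 L = 1122 g.
(b) Product at 14.7% available Cl: 1122 / 0.147 = 7630 g.
(b) Volume: 7630 g ÷ 1.15 g/mL = 6634 mL.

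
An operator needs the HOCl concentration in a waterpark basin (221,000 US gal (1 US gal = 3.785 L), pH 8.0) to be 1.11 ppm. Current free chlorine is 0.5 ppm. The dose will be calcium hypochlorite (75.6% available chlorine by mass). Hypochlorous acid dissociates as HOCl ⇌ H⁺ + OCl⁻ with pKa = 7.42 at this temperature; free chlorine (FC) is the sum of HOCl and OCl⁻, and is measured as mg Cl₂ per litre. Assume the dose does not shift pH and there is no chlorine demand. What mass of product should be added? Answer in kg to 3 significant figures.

5.34 kg

Volume: 221,000 US gal × 3.785 L/gal = 836,485 L.
[OCl⁻]/[HOCl] = 10^(pH − pKa) = 10^(8.0 − 7.42) = 3.802; fraction as HOCl = 1/(1 + 3.802) = 0.2083.
Free chlorine required for 1.11 ppm HOCl: 1.11 / 0.2083 = 5.33 ppm.
FC to add: 5.33 − 0.5 = 4.83 mg/L as Cl₂.
Cl₂ equivalent: 4.83 mg/L × 836,485 L = 4040 g.
Product at 75.6% available Cl: 4040 / 0.756 = 5344 g.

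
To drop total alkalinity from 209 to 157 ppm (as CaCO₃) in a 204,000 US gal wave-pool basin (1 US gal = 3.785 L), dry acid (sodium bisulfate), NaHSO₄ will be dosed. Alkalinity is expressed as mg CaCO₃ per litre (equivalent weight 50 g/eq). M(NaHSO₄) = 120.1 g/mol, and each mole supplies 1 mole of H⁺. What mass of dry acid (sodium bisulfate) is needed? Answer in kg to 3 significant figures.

96.4 kg

Volume: 204,000 US gal × 3.785 L/gal = 772,140 L.
Alkalinity to neutralize: (209 − 157) = 52 mg/L as CaCO₃ × 772,140 L = 40,150 g as CaCO₃.
Equivalents of H⁺ required: 40,150 ÷ 50 g/eq = 803 eq = 803 mol NaHSO₄.
Mass of NaHSO₄: 803 × 120.1 = 96,440 g.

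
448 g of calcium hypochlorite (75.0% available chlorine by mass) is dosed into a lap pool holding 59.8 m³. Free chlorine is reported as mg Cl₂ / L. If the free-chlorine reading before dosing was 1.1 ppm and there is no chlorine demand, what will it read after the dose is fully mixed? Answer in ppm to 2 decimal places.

6.72 ppm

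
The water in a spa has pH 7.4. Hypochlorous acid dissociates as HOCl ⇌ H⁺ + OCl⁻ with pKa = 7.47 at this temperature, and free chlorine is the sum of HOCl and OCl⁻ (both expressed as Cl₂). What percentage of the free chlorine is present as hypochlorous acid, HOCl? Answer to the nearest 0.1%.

[OCl⁻]/[HOCl] = 10^(pH − pKa) = 10^(7.4 − 7.47) = 10^-0.07 = 0.8511.
Fraction as HOCl = 1 / (1 + 0.8511) = 0.5402.

54.0%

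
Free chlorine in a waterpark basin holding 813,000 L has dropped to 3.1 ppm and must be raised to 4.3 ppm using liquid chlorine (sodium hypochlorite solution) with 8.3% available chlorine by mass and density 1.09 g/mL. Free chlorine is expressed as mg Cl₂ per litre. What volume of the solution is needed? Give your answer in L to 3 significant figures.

10.8 L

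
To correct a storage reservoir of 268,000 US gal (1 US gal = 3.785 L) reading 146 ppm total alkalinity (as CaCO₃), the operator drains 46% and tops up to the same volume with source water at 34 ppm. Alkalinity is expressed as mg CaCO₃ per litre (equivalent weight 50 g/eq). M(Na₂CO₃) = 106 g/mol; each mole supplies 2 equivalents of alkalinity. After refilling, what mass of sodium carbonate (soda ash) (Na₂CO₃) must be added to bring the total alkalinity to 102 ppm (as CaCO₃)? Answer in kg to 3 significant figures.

Volume: 268,000 US gal × 3.785 L/gal = 1,014,380 L.
After draining 46% and refilling: 146 × 0.54 + 34 × 0.46 = 94.48 ppm.
Deficit to target: 102 − 94.48 = 7.52 mg/L.
As CaCO₃: 7.52 mg/L × 1,014,380 L = 7628 g; ÷ 50 g/eq ÷ 2 = 76.28 mol Na₂CO₃.
Mass: 76.28 × 106 = 8086 g.

8.09 kg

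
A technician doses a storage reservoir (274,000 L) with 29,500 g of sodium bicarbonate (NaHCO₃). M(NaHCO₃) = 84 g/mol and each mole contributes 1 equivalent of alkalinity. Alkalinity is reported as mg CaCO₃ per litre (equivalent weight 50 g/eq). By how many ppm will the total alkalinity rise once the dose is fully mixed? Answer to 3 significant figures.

64.1 ppm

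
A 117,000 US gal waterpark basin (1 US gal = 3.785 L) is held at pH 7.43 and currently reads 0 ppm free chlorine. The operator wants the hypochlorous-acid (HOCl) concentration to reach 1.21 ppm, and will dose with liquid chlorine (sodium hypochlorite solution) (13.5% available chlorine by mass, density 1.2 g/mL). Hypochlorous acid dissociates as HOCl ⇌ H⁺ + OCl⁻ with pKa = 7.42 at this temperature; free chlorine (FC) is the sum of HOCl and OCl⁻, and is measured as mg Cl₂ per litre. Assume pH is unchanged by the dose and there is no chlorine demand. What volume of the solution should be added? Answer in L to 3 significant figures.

Volume: 117,000 US gal × 3.785 L/gal = 442,845 L.
[OCl⁻]/[HOCl] = 10^(pH − pKa) = 10^(7.43 − 7.42) = 1.023; fraction as HOCl = 1/(1 + 1.023) = 0.4942.
Free chlorine required for 1.21 ppm HOCl: 1.21 / 0.4942 = 2.448 ppm.
FC to add: 2.448 − 0 = 2.448 mg/L as Cl₂.
Cl₂ equivalent: 2.448 mg/L × 442,845 L = 1084 g.
Product at 13.5% available Cl: 1084 / 0.135 = 8031 g.
Volume: 8031 g ÷ 1.2 g/mL = 6692 mL.

6.69 L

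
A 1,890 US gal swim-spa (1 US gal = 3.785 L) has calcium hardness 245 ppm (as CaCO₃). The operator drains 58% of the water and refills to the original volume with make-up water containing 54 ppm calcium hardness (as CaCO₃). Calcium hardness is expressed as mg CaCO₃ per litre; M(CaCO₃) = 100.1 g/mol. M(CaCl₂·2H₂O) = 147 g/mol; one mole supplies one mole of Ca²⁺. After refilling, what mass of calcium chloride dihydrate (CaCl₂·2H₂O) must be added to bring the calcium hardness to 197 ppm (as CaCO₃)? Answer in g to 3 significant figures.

660 g

Volume: 1,890 US gal × 3.785 L/gal = 7,154 L.
After draining 58% and refilling: 245 × 0.42 + 54 × 0.58 = 134.22 ppm.
Deficit to target: 197 − 134.22 = 62.78 mg/L.
As CaCO₃: 62.78 mg/L × 7,154 L = 449.1 g; ÷ 100.1 = 4.487 mol Ca²⁺.
Mass: 4.487 × 147 = 659.5 g.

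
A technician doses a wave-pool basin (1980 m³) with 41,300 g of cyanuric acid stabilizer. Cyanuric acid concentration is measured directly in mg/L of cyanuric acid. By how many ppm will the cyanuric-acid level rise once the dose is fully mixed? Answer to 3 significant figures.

Volume: 1980 m³ = 1,980,000 L.
Rise: 41,300 g / 1,980,000 L × 1000 = 20.86 mg/L.

20.9 ppm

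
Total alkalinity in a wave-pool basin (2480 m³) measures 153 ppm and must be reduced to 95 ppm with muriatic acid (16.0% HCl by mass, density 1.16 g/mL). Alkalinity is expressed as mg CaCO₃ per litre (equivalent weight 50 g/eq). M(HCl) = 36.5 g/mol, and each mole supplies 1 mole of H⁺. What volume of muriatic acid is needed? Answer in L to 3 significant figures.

Volume: 2480 m³ = 2,480,000 L.
Alkalinity to neutralize: (153 − 95) = 58 mg/L as CaCO₃ × 2,480,000 L = 143,800 g as CaCO₃.
Equivalents of H⁺ required: 143,800 ÷ 50 g/eq = 2877 eq = 2877 mol HCl.
Mass of HCl: 2877 × 36.5 = 105,000 g.
Mass of 16.0% solution: 105,000 / 0.16 = 656,300 g.
Volume: 656,300 g ÷ 1.16 g/mL = 565,800 mL.

566 L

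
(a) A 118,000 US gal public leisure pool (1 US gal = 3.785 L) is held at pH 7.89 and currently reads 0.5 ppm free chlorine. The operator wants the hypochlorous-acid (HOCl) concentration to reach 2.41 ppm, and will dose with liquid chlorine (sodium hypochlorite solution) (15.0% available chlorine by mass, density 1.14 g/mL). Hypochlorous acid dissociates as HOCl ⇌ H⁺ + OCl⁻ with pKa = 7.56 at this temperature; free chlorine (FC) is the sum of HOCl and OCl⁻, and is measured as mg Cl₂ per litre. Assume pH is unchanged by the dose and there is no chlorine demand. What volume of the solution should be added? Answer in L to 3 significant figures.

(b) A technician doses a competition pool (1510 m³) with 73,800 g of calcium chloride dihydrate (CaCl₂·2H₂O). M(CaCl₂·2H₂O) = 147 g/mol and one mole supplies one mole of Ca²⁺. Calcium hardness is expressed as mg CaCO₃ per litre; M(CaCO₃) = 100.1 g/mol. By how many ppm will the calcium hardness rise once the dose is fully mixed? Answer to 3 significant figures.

(a) 18.4 L; (b) 33.3 ppm

(a) Volume: 118,000 US gal × 3.785 L/gal = 446,630 L.
(a) [OCl⁻]/[HOCl] = 10^(pH − pKa) = 10^(7.89 − 7.56) = 2.138; fraction as HOCl = 1/(1 + 2.138) = 0.3187.
(a) Free chlorine required for 2.41 ppm HOCl: 2.41 / 0.3187 = 7.562 ppm.
(a) FC to add: 7.562 − 0.5 = 7.062 mg/L as Cl₂.
(a) Cl₂ equivalent: 7.062 mg/L × 446,630 L = 3154 g.
(a) Product at 15.0% available Cl: 3154 / 0.15 = 21,030 g.
(a) Volume: 21,030 g ÷ 1.14 g/mL = 18,450 mL.

(b) Volume: 1510 m³ = 1,510,000 L.
(b) Moles of Ca²⁺: 73,800 g ÷ 147 g/mol = 502 mol.
(b) As CaCO₃: 502 mol × 100.1 g/mol = 50,250 g.
(b) Rise: 50,250 g / 1,510,000 L × 1000 = 33.28 mg/L.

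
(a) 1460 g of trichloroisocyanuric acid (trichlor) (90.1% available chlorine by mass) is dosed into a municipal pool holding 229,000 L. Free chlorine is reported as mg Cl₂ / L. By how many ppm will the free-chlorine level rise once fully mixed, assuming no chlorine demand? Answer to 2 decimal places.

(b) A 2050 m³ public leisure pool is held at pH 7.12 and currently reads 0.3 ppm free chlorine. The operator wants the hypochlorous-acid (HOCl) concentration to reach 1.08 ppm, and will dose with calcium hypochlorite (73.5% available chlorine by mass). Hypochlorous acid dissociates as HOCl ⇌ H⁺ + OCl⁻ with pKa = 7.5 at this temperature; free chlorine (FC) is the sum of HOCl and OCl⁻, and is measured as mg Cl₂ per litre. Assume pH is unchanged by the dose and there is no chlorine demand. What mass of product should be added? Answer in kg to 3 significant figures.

(a) 5.74 ppm; (b) 3.43 kg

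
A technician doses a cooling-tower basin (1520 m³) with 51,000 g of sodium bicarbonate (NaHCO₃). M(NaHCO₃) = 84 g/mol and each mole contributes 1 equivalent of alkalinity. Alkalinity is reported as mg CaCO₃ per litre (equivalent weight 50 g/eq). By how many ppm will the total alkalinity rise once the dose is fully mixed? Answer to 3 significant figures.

Volume: 1520 m³ = 1,520,000 L.
Moles of NaHCO₃: 51,000 g ÷ 84 g/mol = 607.1 mol → 607.1 eq of alkalinity.
As CaCO₃: 607.1 eq × 50 g/eq = 30,360 g.
Rise: 30,360 g / 1,520,000 L × 1000 = 19.97 mg/L.

20.0 ppm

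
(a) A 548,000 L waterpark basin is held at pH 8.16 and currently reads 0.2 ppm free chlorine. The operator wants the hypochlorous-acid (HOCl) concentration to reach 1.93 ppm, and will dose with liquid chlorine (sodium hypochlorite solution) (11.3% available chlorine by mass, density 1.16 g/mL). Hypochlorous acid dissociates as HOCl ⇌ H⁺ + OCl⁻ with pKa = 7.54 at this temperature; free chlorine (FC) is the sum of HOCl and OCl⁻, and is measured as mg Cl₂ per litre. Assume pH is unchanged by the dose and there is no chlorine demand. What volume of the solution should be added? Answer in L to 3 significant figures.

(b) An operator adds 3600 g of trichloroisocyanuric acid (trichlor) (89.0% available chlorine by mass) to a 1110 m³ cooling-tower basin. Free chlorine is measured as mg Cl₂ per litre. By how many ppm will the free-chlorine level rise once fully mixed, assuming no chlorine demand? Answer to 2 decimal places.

(a) [OCl⁻]/[HOCl] = 10^(pH − pKa) = 10^(8.16 − 7.54) = 4.169; fraction as HOCl = 1/(1 + 4.169) = 0.1935.
(a) Free chlorine required for 1.93 ppm HOCl: 1.93 / 0.1935 = 9.976 ppm.
(a) FC to add: 9.976 − 0.2 = 9.776 mg/L as Cl₂.
(a) Cl₂ equivalent: 9.776 mg/L × 548,000 L = 5357 g.
(a) Product at 11.3% available Cl: 5357 / 0.113 = 47,410 g.
(a) Volume: 47,410 g ÷ 1.16 g/mL = 40,870 mL.

(b) Volume: 1110 m³ = 1,110,000 L.
(b) Available chlorine delivered: 3600 g × 0.89 = 3204 g as Cl₂.
(b) Concentration rise: 3204 g / 1,110,000 L = 2.886 mg/L = 2.89 ppm.

(a) 40.9 L; (b) 2.89 ppm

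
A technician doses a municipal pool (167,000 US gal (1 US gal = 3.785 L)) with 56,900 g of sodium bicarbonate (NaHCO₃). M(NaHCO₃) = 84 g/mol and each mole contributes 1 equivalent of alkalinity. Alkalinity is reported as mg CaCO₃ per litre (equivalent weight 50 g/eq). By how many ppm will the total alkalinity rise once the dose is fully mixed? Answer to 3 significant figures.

Volume: 167,000 US gal × 3.785 L/gal = 632,095 L.
Moles of NaHCO₃: 56,900 g ÷ 84 g/mol = 677.4 mol → 677.4 eq of alkalinity.
As CaCO₃: 677.4 eq × 50 g/eq = 33,870 g.
Rise: 33,870 g / 632,095 L × 1000 = 53.58 mg/L.

53.6 ppm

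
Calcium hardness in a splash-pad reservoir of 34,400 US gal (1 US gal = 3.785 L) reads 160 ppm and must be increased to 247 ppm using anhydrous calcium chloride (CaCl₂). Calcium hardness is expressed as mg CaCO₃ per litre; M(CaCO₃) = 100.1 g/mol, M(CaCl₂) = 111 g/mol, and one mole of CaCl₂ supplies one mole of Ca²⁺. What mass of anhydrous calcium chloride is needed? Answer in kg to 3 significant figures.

Volume: 34,400 US gal × 3.785 L/gal = 130,204 L.
Hardness to add: (247 − 160) = 87 mg/L as CaCO₃ × 130,204 L = 11,330 g as CaCO₃.
Moles of Ca²⁺ (1 mol Ca²⁺ ≡ 1 mol CaCO₃): 11,330 / 100.1 g/mol = 113.2 mol.
Mass of CaCl₂: 113.2 × 111 = 12,560 g.

12.6 kg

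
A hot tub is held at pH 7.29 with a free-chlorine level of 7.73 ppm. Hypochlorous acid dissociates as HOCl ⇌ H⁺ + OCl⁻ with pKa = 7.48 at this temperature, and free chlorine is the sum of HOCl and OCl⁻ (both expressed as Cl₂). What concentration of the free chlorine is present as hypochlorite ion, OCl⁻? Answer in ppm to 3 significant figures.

[OCl⁻]/[HOCl] = 10^(pH − pKa) = 10^(7.29 − 7.48) = 10^-0.19 = 0.6457.
Fraction as HOCl = 1 / (1 + 0.6457) = 0.6077.
OCl⁻ = (1 − 0.6077) × 7.73 ppm = 3.033 ppm.

3.03 ppm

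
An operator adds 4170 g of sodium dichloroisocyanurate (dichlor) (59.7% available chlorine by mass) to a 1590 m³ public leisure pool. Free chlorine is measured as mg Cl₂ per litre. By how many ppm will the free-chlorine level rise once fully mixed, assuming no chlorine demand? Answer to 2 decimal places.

1.57 ppm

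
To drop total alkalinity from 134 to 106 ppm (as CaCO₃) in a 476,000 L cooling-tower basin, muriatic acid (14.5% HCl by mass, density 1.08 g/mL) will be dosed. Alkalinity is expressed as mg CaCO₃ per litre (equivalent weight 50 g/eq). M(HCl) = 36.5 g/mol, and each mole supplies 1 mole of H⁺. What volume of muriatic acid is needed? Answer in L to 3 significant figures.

Alkalinity to neutralize: (134 − 106) = 28 mg/L as CaCO₃ × 476,000 L = 13,330 g as CaCO₃.
Equivalents of H⁺ required: 13,330 ÷ 50 g/eq = 266.6 eq = 266.6 mol HCl.
Mass of HCl: 266.6 × 36.5 = 9729 g.
Mass of 14.5% solution: 9729 / 0.145 = 67,100 g.
Volume: 67,100 g ÷ 1.08 g/mL = 62,130 mL.

62.1 L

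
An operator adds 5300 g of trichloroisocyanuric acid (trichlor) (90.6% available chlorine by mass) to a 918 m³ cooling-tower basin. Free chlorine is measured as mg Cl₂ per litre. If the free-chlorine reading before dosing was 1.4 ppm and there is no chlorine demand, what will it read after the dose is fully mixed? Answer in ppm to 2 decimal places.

Volume: 918 m³ = 918,000 L.
Available chlorine delivered: 5300 g × 0.906 = 4802 g as Cl₂.
Concentration rise: 4802 g / 918,000 L = 5.231 mg/L = 5.23 ppm.
Final FC: 1.4 + 5.23 = 6.63 ppm.

6.63 ppm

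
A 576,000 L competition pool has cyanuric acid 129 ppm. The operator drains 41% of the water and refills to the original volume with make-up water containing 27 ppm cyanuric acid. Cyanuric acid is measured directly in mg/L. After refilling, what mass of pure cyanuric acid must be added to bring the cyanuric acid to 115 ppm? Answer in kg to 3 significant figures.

16.0 kg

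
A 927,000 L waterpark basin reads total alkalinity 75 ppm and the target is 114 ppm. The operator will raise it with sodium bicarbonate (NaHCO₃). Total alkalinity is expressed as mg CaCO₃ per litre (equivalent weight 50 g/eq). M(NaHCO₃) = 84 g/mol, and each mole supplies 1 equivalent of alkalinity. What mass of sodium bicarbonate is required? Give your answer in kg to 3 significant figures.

60.7 kg

Alkalinity to add: (114 − 75) = 39 mg/L as CaCO₃ × 927,000 L = 36,150 g as CaCO₃.
Equivalents: 36,150 g ÷ 50 g/eq = 723.1 eq.
NaHCO₃ supplies 1 eq per mole → 723.1 mol.
Mass: 723.1 mol × 84 g/mol = 60,740 g.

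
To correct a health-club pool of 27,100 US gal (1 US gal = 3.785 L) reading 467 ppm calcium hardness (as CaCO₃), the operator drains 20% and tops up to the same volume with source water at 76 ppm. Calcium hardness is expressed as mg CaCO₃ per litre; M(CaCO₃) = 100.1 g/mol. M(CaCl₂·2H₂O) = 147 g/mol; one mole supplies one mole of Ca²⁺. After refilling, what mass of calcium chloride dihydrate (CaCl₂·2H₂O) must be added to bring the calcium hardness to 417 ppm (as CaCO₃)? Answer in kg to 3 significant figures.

4.25 kg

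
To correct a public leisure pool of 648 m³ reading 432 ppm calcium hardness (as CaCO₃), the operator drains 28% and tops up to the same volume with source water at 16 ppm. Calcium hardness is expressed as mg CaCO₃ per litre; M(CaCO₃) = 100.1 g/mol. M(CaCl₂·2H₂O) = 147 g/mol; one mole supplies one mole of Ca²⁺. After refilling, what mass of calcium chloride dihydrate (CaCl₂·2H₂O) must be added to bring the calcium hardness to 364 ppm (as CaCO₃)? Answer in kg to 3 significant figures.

Volume: 648 m³ = 648,000 L.
After draining 28% and refilling: 432 × 0.72 + 16 × 0.28 = 315.52 ppm.
Deficit to target: 364 − 315.52 = 48.48 mg/L.
As CaCO₃: 48.48 mg/L × 648,000 L = 31,420 g; ÷ 100.1 = 313.8 mol Ca²⁺.
Mass: 313.8 × 147 = 46,130 g.

46.1 kg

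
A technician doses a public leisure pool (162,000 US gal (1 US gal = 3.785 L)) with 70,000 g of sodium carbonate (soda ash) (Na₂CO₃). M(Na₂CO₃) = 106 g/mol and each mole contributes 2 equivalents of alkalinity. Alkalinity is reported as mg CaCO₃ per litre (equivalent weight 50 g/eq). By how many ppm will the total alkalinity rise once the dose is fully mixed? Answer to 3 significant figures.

Volume: 162,000 US gal × 3.785 L/gal = 613,170 L.
Moles of Na₂CO₃: 70,000 g ÷ 106 g/mol = 660.4 mol → 1321 eq of alkalinity.
As CaCO₃: 1321 eq × 50 g/eq = 66,040 g.
Rise: 66,040 g / 613,170 L × 1000 = 107.7 mg/L.

108 ppm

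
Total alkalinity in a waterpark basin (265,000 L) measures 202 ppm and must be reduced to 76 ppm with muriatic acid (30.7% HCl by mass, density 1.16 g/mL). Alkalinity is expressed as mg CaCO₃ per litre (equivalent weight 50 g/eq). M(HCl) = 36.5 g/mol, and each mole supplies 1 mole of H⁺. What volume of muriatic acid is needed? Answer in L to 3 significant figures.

68.4 L

Alkalinity to neutralize: (202 − 76) = 126 mg/L as CaCO₃ × 265,000 L = 33,390 g as CaCO₃.
Equivalents of H⁺ required: 33,390 ÷ 50 g/eq = 667.8 eq = 667.8 mol HCl.
Mass of HCl: 667.8 × 36.5 = 24,370 g.
Mass of 30.7% solution: 24,370 / 0.307 = 79,400 g.
Volume: 79,400 g ÷ 1.16 g/mL = 68,450 mL.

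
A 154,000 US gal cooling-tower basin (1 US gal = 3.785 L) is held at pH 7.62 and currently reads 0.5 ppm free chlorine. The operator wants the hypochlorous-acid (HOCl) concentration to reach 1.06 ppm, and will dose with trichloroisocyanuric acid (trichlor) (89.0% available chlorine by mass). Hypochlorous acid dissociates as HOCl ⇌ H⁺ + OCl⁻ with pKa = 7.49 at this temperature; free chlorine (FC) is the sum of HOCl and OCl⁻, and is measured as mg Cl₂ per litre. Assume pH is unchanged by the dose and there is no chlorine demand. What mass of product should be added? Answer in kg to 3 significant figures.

1.30 kg

Volume: 154,000 US gal × 3.785 L/gal = 582,890 L.
[OCl⁻]/[HOCl] = 10^(pH − pKa) = 10^(7.62 − 7.49) = 1.349; fraction as HOCl = 1/(1 + 1.349) = 0.4257.
Free chlorine required for 1.06 ppm HOCl: 1.06 / 0.4257 = 2.49 ppm.
FC to add: 2.49 − 0.5 = 1.99 mg/L as Cl₂.
Cl₂ equivalent: 1.99 mg/L × 582,890 L = 1160 g.
Product at 89.0% available Cl: 1160 / 0.89 = 1303 g.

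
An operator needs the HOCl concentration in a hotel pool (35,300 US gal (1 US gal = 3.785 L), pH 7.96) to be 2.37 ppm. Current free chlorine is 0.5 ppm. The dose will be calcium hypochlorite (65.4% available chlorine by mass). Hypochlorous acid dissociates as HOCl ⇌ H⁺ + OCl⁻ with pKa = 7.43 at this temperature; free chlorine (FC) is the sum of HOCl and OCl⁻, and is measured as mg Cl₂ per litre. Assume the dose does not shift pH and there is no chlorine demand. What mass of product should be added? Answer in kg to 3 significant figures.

Volume: 35,300 US gal × 3.785 L/gal = 133,610 L.
[OCl⁻]/[HOCl] = 10^(pH − pKa) = 10^(7.96 − 7.43) = 3.388; fraction as HOCl = 1/(1 + 3.388) = 0.2279.
Free chlorine required for 2.37 ppm HOCl: 2.37 / 0.2279 = 10.4 ppm.
FC to add: 10.4 − 0.5 = 9.901 mg/L as Cl₂.
Cl₂ equivalent: 9.901 mg/L × 133,610 L = 1323 g.
Product at 65.4% available Cl: 1323 / 0.654 = 2023 g.

2.02 kg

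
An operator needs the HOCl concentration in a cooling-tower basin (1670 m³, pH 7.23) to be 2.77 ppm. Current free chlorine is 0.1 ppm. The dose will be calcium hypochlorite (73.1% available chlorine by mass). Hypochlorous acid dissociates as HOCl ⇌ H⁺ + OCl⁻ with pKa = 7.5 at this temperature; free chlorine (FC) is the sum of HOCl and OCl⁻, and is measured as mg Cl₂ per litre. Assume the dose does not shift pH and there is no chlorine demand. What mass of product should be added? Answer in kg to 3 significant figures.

Volume: 1670 m³ = 1,670,000 L.
[OCl⁻]/[HOCl] = 10^(pH − pKa) = 10^(7.23 − 7.5) = 0.537; fraction as HOCl = 1/(1 + 0.537) = 0.6506.
Free chlorine required for 2.77 ppm HOCl: 2.77 / 0.6506 = 4.258 ppm.
FC to add: 4.258 − 0.1 = 4.158 mg/L as Cl₂.
Cl₂ equivalent: 4.158 mg/L × 1,670,000 L = 6943 g.
Product at 73.1% available Cl: 6943 / 0.731 = 9498 g.

9.50 kg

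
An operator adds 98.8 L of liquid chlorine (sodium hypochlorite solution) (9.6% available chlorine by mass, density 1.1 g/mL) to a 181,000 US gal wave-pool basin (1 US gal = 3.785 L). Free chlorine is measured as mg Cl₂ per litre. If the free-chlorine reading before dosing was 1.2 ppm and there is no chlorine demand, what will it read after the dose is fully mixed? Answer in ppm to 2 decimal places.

16.43 ppm

Volume: 181,000 US gal × 3.785 L/gal = 685,085 L.
Mass of solution: 98.8 L × 1000 mL/L × 1.1 g/mL = 108,700 g.
Available chlorine delivered: 108,700 g × 0.096 = 10,430 g as Cl₂.
Concentration rise: 10,430 g / 685,085 L = 15.23 mg/L = 15.23 ppm.
Final FC: 1.2 + 15.23 = 16.43 ppm.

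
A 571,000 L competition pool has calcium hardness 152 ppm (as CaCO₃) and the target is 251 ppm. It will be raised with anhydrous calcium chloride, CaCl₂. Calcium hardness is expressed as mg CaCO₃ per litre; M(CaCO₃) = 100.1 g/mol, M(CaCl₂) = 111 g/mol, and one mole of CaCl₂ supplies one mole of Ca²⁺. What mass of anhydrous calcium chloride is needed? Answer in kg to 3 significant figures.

62.7 kg

Hardness to add: (251 − 152) = 99 mg/L as CaCO₃ × 571,000 L = 56,530 g as CaCO₃.
Moles of Ca²⁺ (1 mol Ca²⁺ ≡ 1 mol CaCO₃): 56,530 / 100.1 g/mol = 564.7 mol.
Mass of CaCl₂: 564.7 × 111 = 62,680 g.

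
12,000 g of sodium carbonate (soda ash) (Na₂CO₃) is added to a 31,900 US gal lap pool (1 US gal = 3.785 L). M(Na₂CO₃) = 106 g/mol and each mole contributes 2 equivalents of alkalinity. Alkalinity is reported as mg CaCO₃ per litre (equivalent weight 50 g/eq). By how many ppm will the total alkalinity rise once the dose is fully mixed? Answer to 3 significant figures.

93.8 ppm

Volume: 31,900 US gal × 3.785 L/gal = 120,742 L.
Moles of Na₂CO₃: 12,000 g ÷ 106 g/mol = 113.2 mol → 226.4 eq of alkalinity.
As CaCO₃: 226.4 eq × 50 g/eq = 11,320 g.
Rise: 11,320 g / 120,742 L × 1000 = 93.76 mg/L.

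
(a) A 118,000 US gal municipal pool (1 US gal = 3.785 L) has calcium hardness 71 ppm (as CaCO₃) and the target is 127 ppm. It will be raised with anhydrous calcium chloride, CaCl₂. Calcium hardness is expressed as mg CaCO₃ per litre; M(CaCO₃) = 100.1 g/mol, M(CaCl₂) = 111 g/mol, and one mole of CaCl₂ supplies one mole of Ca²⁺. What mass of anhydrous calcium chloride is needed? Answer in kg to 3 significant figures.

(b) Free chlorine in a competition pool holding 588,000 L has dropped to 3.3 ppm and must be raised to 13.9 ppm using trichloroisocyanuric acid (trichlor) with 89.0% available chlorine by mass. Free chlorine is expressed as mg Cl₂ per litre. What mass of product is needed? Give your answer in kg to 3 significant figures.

(a) Volume: 118,000 US gal × 3.785 L/gal = 446,630 L.
(a) Hardness to add: (127 − 71) = 56 mg/L as CaCO₃ × 446,630 L = 25,010 g as CaCO₃.
(a) Moles of Ca²⁺ (1 mol Ca²⁺ ≡ 1 mol CaCO₃): 25,010 / 100.1 g/mol = 249.9 mol.
(a) Mass of CaCl₂: 249.9 × 111 = 27,730 g.

(b) Chlorine deficit: 13.9 − 3.3 = 10.6 ppm = 10.6 mg/L as Cl₂.
(b) Cl₂ equivalent needed: 10.6 mg/L × 588,000 L = 6,233,000 mg = 6233 g.
(b) Product at 89.0% available chlorine: 6233 / 0.89 = 7003 g.

(a) 27.7 kg; (b) 7.00 kg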